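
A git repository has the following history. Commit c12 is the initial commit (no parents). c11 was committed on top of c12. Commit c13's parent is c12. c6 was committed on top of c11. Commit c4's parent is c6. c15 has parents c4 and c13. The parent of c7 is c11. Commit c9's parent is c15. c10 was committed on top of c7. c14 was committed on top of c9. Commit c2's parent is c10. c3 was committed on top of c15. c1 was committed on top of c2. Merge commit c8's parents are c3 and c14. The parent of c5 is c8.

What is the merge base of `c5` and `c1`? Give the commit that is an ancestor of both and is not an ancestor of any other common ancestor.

Ancestors of c5: {c11, c12, c13, c14, c15, c3, c4, c5, c6, c8, c9}.
Ancestors of c1: {c1, c10, c11, c12, c2, c7}.
Common ancestors: {c11, c12}.
Among these, c11 is not an ancestor of any other common ancestor — it is the merge base.

c11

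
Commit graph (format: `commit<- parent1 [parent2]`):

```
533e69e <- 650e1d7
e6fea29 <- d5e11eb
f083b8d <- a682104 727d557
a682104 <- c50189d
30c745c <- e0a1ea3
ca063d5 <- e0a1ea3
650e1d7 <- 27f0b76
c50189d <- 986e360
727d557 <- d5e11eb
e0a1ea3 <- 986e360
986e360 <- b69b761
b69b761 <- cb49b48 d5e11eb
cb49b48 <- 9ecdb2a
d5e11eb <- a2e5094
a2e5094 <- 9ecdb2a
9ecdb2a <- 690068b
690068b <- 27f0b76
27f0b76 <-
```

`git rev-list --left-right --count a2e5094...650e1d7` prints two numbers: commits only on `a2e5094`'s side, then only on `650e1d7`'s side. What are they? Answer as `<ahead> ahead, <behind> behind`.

Reachable from a2e5094: {27f0b76, 690068b, 9ecdb2a, a2e5094}.
Reachable from 650e1d7: {27f0b76, 650e1d7}.
Only in a2e5094's history (ahead): {690068b, 9ecdb2a, a2e5094} — 3.
Only in 650e1d7's history (behind): {650e1d7} — 1.

3 ahead, 1 behind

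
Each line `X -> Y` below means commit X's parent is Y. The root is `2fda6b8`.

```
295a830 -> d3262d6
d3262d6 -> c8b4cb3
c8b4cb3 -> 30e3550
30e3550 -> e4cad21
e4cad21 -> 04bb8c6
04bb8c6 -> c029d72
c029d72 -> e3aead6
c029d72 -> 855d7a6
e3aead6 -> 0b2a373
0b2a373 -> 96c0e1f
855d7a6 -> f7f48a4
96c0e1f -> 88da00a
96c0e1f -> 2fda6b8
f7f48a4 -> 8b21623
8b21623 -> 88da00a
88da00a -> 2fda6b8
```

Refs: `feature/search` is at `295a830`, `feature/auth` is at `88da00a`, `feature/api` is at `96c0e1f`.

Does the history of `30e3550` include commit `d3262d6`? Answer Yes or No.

No

Ancestors of 30e3550: {04bb8c6, 0b2a373, 2fda6b8, 30e3550, 855d7a6, 88da00a, 8b21623, 96c0e1f, c029d72, e3aead6, e4cad21, f7f48a4}.
d3262d6 is not in that set, so it is not an ancestor of 30e3550.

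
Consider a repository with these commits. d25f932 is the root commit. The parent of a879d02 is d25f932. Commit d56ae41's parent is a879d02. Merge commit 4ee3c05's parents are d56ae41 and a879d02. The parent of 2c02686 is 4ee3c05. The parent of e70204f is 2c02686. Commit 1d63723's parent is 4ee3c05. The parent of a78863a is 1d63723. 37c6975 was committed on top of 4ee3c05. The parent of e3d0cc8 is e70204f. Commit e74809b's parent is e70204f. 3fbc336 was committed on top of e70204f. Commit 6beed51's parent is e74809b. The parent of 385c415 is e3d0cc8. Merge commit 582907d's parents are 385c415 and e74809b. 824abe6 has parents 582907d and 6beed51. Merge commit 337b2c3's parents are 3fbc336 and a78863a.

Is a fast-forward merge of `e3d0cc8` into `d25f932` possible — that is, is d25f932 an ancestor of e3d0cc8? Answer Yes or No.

A fast-forward from d25f932 to e3d0cc8 is possible iff d25f932 is an ancestor of e3d0cc8.
Ancestors of e3d0cc8: {2c02686, 4ee3c05, a879d02, d25f932, d56ae41, e3d0cc8, e70204f}.
d25f932 is among them, so fast-forward is possible.

Yes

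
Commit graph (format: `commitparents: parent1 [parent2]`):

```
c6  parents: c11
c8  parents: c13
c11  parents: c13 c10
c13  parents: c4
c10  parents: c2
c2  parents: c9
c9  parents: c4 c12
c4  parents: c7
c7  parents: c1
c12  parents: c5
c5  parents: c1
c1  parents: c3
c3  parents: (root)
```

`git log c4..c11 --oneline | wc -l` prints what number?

7

Reachable from c11: {c1, c10, c11, c12, c13, c2, c3, c4, c5, c7, c9}.
Reachable from c4: {c1, c3, c4, c7}.
In c11's history but not c4's: {c10, c11, c12, c13, c2, c5, c9} — 7 commits.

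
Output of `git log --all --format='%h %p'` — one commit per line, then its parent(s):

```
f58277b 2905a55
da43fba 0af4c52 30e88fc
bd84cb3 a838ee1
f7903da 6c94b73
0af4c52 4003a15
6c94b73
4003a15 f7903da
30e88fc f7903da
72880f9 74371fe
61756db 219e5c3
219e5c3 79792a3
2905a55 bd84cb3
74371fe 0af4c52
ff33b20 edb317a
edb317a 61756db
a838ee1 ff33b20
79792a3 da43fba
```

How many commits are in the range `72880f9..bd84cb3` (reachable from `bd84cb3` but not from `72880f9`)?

9

Reachable from bd84cb3: {0af4c52, 219e5c3, 30e88fc, 4003a15, 61756db, 6c94b73, 79792a3, a838ee1, bd84cb3, da43fba, edb317a, f7903da, ff33b20}.
Reachable from 72880f9: {0af4c52, 4003a15, 6c94b73, 72880f9, 74371fe, f7903da}.
In bd84cb3's history but not 72880f9's: {219e5c3, 30e88fc, 61756db, 79792a3, a838ee1, bd84cb3, da43fba, edb317a, ff33b20} — 9 commits.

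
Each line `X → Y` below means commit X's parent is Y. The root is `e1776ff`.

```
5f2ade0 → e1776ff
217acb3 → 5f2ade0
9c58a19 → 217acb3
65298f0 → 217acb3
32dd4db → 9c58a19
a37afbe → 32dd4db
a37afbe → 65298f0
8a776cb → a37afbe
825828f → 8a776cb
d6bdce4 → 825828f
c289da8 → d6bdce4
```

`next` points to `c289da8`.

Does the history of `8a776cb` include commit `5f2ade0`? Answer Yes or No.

Yes

Ancestors of 8a776cb (commits reachable by following parents): {217acb3, 32dd4db, 5f2ade0, 65298f0, 8a776cb, 9c58a19, a37afbe, e1776ff}.
5f2ade0 is in that set, so it is an ancestor of 8a776cb.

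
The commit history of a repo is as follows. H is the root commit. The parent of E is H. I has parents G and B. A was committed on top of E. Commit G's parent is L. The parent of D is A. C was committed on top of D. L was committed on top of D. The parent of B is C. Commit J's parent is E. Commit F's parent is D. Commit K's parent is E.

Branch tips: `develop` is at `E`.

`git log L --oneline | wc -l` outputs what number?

5

Walking parent pointers from L: reachable set = {A, D, E, H, L}.
That is 5 commits.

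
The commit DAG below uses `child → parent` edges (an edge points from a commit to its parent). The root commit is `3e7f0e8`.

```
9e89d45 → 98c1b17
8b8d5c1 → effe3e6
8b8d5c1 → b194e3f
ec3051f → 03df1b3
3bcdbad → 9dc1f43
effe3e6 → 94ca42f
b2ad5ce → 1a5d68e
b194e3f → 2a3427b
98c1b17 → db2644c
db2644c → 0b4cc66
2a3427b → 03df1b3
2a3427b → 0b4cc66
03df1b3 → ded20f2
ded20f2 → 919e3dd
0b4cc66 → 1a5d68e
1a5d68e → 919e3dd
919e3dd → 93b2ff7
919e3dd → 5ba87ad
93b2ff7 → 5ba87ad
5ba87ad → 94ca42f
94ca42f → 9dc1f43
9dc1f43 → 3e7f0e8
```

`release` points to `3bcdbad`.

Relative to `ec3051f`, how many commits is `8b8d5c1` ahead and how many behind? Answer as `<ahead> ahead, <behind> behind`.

6 ahead, 1 behind

Reachable from 8b8d5c1: {03df1b3, 0b4cc66, 1a5d68e, 2a3427b, 3e7f0e8, 5ba87ad, 8b8d5c1, 919e3dd, 93b2ff7, 94ca42f, 9dc1f43, b194e3f, ded20f2, effe3e6}.
Reachable from ec3051f: {03df1b3, 3e7f0e8, 5ba87ad, 919e3dd, 93b2ff7, 94ca42f, 9dc1f43, ded20f2, ec3051f}.
Only in 8b8d5c1's history (ahead): {0b4cc66, 1a5d68e, 2a3427b, 8b8d5c1, b194e3f, effe3e6} — 6.
Only in ec3051f's history (behind): {ec3051f} — 1.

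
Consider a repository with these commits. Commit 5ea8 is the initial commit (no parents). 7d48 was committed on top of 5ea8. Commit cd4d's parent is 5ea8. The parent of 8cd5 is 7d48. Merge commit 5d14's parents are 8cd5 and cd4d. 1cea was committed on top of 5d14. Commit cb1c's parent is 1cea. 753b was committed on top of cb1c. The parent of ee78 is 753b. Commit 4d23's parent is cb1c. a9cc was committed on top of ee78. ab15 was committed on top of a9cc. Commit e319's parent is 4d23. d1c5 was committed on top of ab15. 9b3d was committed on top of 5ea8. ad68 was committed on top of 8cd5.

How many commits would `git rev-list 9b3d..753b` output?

Reachable from 753b: {1cea, 5d14, 5ea8, 753b, 7d48, 8cd5, cb1c, cd4d}.
Reachable from 9b3d: {5ea8, 9b3d}.
In 753b's history but not 9b3d's: {1cea, 5d14, 753b, 7d48, 8cd5, cb1c, cd4d} — 7 commits.

7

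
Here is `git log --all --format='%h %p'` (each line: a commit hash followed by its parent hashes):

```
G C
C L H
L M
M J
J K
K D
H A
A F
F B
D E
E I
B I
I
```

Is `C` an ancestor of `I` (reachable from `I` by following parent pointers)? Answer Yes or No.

No

Ancestors of I: {I}.
C is not in that set, so it is not an ancestor of I.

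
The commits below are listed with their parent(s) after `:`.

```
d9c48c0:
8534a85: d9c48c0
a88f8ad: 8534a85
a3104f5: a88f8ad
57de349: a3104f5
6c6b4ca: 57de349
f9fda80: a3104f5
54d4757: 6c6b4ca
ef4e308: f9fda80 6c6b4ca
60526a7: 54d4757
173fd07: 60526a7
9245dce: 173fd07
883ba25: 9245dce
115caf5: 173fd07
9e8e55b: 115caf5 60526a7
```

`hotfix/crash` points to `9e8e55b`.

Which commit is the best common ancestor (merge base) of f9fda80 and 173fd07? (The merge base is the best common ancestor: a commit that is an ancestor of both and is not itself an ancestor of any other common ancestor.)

a3104f5

Ancestors of f9fda80: {8534a85, a3104f5, a88f8ad, d9c48c0, f9fda80}.
Ancestors of 173fd07: {173fd07, 54d4757, 57de349, 60526a7, 6c6b4ca, 8534a85, a3104f5, a88f8ad, d9c48c0}.
Common ancestors: {8534a85, a3104f5, a88f8ad, d9c48c0}.
Among these, a3104f5 is not an ancestor of any other common ancestor — it is the merge base.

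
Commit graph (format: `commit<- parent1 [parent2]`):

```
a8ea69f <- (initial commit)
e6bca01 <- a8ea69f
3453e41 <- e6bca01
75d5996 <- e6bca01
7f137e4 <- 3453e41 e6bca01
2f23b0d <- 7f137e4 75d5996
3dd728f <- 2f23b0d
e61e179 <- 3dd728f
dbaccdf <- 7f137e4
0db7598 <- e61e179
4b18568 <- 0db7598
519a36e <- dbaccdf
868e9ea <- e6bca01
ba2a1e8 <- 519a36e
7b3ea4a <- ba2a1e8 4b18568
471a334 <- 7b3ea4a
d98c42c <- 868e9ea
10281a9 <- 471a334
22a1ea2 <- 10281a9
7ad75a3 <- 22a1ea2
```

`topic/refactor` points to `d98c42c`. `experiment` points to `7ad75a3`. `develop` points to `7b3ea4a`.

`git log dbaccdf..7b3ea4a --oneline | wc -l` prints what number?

9

Reachable from 7b3ea4a: {0db7598, 2f23b0d, 3453e41, 3dd728f, 4b18568, 519a36e, 75d5996, 7b3ea4a, 7f137e4, a8ea69f, ba2a1e8, dbaccdf, e61e179, e6bca01}.
Reachable from dbaccdf: {3453e41, 7f137e4, a8ea69f, dbaccdf, e6bca01}.
In 7b3ea4a's history but not dbaccdf's: {0db7598, 2f23b0d, 3dd728f, 4b18568, 519a36e, 75d5996, 7b3ea4a, ba2a1e8, e61e179} — 9 commits.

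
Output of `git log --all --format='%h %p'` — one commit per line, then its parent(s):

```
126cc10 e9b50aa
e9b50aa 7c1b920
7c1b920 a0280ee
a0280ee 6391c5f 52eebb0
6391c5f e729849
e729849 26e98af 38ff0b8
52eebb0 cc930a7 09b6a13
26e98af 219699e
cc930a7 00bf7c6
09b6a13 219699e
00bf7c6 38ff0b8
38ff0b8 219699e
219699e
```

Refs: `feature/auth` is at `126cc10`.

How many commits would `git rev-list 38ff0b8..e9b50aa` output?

10

Reachable from e9b50aa: {00bf7c6, 09b6a13, 219699e, 26e98af, 38ff0b8, 52eebb0, 6391c5f, 7c1b920, a0280ee, cc930a7, e729849, e9b50aa}.
Reachable from 38ff0b8: {219699e, 38ff0b8}.
In e9b50aa's history but not 38ff0b8's: {00bf7c6, 09b6a13, 26e98af, 52eebb0, 6391c5f, 7c1b920, a0280ee, cc930a7, e729849, e9b50aa} — 10 commits.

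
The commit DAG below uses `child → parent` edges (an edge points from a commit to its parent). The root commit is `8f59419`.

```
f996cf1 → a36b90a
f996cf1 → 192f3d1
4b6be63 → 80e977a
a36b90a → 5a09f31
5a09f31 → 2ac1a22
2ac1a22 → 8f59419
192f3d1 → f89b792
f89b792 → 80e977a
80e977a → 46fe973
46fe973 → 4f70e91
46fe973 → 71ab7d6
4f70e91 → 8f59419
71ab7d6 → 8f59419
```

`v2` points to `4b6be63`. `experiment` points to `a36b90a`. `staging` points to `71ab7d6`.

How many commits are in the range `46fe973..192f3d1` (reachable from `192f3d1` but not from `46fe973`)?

3

Reachable from 192f3d1: {192f3d1, 46fe973, 4f70e91, 71ab7d6, 80e977a, 8f59419, f89b792}.
Reachable from 46fe973: {46fe973, 4f70e91, 71ab7d6, 8f59419}.
In 192f3d1's history but not 46fe973's: {192f3d1, 80e977a, f89b792} — 3 commits.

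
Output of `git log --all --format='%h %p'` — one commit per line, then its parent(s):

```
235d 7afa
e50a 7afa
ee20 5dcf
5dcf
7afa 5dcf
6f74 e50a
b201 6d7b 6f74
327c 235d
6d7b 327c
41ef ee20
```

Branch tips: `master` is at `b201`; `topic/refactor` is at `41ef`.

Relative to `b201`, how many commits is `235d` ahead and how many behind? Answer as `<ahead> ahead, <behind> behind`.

Reachable from 235d: {235d, 5dcf, 7afa}.
Reachable from b201: {235d, 327c, 5dcf, 6d7b, 6f74, 7afa, b201, e50a}.
Only in 235d's history (ahead): {} — 0.
Only in b201's history (behind): {327c, 6d7b, 6f74, b201, e50a} — 5.

0 ahead, 5 behind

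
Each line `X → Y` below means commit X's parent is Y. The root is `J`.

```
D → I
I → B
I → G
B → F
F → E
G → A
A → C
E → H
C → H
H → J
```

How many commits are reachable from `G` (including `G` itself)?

Walking parent pointers from G: reachable set = {A, C, G, H, J}.
That is 5 commits.

5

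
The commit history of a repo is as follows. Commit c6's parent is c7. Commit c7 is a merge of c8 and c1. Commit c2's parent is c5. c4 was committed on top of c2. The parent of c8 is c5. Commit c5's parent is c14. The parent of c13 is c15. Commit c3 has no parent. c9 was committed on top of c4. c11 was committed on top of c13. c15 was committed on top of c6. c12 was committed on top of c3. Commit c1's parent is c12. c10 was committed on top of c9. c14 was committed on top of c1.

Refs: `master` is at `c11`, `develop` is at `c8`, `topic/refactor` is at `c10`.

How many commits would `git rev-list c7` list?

7

Walking parent pointers from c7: reachable set = {c1, c12, c14, c3, c5, c7, c8}.
That is 7 commits.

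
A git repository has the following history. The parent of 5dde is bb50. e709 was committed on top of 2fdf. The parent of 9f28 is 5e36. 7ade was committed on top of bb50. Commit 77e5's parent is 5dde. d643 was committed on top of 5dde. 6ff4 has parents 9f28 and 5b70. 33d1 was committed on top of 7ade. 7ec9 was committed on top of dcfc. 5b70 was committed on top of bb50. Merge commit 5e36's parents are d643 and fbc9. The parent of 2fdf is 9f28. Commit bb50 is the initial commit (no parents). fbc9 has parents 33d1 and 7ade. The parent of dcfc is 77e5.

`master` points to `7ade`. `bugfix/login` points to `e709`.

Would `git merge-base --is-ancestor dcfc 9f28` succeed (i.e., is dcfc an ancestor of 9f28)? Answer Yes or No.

No

Ancestors of 9f28: {33d1, 5dde, 5e36, 7ade, 9f28, bb50, d643, fbc9}.
dcfc is not in that set, so it is not an ancestor of 9f28.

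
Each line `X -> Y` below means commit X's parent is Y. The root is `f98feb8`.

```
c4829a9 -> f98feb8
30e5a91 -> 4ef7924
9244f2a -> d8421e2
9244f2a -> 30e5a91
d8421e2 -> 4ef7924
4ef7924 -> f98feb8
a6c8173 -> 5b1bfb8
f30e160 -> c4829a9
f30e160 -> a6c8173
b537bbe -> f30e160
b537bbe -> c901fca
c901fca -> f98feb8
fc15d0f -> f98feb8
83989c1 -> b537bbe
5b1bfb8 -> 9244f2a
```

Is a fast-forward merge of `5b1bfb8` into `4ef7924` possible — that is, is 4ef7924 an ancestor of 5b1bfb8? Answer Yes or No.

Yes

A fast-forward from 4ef7924 to 5b1bfb8 is possible iff 4ef7924 is an ancestor of 5b1bfb8.
Ancestors of 5b1bfb8: {30e5a91, 4ef7924, 5b1bfb8, 9244f2a, d8421e2, f98feb8}.
4ef7924 is among them, so fast-forward is possible.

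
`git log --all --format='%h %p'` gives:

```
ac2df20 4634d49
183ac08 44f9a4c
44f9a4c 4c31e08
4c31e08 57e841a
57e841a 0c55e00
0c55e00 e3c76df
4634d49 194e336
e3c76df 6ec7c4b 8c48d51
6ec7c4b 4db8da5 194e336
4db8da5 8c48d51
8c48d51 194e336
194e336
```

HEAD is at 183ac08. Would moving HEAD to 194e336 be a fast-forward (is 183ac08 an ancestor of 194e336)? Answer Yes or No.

No

A fast-forward from 183ac08 to 194e336 is possible iff 183ac08 is an ancestor of 194e336.
Ancestors of 194e336: {194e336}.
183ac08 is not among them, so fast-forward is not possible.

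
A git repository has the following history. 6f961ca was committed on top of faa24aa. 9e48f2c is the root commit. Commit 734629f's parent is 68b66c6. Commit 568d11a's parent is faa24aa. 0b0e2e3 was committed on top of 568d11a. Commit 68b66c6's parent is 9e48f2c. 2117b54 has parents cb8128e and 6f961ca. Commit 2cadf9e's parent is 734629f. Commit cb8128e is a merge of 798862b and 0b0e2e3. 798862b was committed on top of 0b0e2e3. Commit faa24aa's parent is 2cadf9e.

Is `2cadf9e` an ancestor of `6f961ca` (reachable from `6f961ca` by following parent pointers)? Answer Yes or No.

Ancestors of 6f961ca (commits reachable by following parents): {2cadf9e, 68b66c6, 6f961ca, 734629f, 9e48f2c, faa24aa}.
2cadf9e is in that set, so it is an ancestor of 6f961ca.

Yes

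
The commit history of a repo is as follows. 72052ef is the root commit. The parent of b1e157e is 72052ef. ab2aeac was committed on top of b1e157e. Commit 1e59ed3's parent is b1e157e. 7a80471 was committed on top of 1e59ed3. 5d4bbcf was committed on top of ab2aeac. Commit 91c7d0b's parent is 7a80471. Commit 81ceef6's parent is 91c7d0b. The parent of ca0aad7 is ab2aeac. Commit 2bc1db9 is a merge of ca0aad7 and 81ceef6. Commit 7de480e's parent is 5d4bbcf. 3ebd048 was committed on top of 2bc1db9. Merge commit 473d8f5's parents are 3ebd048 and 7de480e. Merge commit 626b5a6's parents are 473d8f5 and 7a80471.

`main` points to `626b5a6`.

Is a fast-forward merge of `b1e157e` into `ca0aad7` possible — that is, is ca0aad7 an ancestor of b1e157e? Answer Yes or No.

A fast-forward from ca0aad7 to b1e157e is possible iff ca0aad7 is an ancestor of b1e157e.
Ancestors of b1e157e: {72052ef, b1e157e}.
ca0aad7 is not among them, so fast-forward is not possible.

No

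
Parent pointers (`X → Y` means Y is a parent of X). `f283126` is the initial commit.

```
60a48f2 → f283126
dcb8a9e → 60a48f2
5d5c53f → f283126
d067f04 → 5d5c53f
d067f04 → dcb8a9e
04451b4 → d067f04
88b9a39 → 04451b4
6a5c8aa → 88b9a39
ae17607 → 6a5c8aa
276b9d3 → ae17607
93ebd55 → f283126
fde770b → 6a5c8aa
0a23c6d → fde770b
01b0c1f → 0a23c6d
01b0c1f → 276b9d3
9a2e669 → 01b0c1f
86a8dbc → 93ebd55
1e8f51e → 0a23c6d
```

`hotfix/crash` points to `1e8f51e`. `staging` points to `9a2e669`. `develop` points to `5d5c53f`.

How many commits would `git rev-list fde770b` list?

9

Walking parent pointers from fde770b: reachable set = {04451b4, 5d5c53f, 60a48f2, 6a5c8aa, 88b9a39, d067f04, dcb8a9e, f283126, fde770b}.
That is 9 commits.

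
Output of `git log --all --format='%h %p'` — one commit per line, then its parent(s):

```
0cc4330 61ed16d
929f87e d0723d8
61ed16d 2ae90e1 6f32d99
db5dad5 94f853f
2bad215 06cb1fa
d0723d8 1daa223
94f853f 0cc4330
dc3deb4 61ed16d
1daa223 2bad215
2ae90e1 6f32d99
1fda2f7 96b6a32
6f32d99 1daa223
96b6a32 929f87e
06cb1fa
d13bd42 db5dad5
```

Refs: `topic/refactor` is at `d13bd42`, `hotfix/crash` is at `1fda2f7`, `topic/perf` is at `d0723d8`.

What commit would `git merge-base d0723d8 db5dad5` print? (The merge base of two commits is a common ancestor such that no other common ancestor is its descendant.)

1daa223

Ancestors of d0723d8: {06cb1fa, 1daa223, 2bad215, d0723d8}.
Ancestors of db5dad5: {06cb1fa, 0cc4330, 1daa223, 2ae90e1, 2bad215, 61ed16d, 6f32d99, 94f853f, db5dad5}.
Common ancestors: {06cb1fa, 1daa223, 2bad215}.
Among these, 1daa223 is not an ancestor of any other common ancestor — it is the merge base.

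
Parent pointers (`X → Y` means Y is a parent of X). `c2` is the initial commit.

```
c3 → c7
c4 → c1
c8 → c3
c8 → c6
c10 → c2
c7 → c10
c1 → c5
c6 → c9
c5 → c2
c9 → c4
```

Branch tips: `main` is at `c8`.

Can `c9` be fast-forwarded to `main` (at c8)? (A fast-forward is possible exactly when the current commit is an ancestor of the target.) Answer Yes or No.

A fast-forward from c9 to c8 is possible iff c9 is an ancestor of c8.
Ancestors of c8: {c1, c10, c2, c3, c4, c5, c6, c7, c8, c9}.
c9 is among them, so fast-forward is possible.

Yes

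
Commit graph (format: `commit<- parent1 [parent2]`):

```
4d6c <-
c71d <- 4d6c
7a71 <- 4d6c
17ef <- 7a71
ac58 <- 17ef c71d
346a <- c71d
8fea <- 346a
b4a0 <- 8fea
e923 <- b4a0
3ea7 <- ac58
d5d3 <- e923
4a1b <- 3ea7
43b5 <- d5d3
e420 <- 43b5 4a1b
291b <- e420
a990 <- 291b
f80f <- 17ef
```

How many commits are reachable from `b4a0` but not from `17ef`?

4

Reachable from b4a0: {346a, 4d6c, 8fea, b4a0, c71d}.
Reachable from 17ef: {17ef, 4d6c, 7a71}.
In b4a0's history but not 17ef's: {346a, 8fea, b4a0, c71d} — 4 commits.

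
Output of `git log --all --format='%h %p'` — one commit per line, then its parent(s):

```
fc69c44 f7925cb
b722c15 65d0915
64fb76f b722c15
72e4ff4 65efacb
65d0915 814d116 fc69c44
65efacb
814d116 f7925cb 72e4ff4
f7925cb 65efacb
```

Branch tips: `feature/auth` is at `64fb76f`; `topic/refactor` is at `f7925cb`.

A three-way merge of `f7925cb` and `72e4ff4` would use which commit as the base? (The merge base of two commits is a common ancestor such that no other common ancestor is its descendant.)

Ancestors of f7925cb: {65efacb, f7925cb}.
Ancestors of 72e4ff4: {65efacb, 72e4ff4}.
Common ancestors: {65efacb}.
The only common ancestor is 65efacb, so it is the merge base.

65efacb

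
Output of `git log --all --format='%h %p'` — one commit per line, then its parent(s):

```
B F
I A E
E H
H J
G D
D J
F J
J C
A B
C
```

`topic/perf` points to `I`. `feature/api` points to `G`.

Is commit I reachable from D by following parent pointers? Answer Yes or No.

Ancestors of D: {C, D, J}.
I is not in that set, so it is not an ancestor of D.

No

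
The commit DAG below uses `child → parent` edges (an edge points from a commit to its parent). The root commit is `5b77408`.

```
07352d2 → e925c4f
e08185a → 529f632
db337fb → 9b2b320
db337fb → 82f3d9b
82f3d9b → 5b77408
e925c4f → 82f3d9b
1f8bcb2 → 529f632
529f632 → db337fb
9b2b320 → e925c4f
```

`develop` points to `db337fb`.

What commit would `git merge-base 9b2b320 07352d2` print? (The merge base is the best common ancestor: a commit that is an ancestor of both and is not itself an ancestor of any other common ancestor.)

e925c4f

Ancestors of 9b2b320: {5b77408, 82f3d9b, 9b2b320, e925c4f}.
Ancestors of 07352d2: {07352d2, 5b77408, 82f3d9b, e925c4f}.
Common ancestors: {5b77408, 82f3d9b, e925c4f}.
Among these, e925c4f is not an ancestor of any other common ancestor — it is the merge base.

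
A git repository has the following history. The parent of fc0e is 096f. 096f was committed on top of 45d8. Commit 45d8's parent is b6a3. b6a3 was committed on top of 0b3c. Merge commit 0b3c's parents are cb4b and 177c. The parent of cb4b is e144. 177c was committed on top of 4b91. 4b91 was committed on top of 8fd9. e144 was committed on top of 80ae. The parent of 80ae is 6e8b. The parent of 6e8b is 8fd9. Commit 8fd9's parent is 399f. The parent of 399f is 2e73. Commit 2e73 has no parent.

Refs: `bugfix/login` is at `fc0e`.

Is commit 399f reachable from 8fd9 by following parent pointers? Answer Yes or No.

Ancestors of 8fd9 (commits reachable by following parents): {2e73, 399f, 8fd9}.
399f is in that set, so it is an ancestor of 8fd9.

Yes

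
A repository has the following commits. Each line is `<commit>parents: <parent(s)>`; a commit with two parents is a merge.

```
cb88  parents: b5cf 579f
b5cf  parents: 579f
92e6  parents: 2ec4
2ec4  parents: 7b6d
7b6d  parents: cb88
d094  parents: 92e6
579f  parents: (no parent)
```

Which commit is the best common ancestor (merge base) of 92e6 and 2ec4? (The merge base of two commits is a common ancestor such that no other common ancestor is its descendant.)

Ancestors of 92e6: {2ec4, 579f, 7b6d, 92e6, b5cf, cb88}.
Ancestors of 2ec4: {2ec4, 579f, 7b6d, b5cf, cb88}.
Common ancestors: {2ec4, 579f, 7b6d, b5cf, cb88}.
Among these, 2ec4 is not an ancestor of any other common ancestor — it is the merge base.

2ec4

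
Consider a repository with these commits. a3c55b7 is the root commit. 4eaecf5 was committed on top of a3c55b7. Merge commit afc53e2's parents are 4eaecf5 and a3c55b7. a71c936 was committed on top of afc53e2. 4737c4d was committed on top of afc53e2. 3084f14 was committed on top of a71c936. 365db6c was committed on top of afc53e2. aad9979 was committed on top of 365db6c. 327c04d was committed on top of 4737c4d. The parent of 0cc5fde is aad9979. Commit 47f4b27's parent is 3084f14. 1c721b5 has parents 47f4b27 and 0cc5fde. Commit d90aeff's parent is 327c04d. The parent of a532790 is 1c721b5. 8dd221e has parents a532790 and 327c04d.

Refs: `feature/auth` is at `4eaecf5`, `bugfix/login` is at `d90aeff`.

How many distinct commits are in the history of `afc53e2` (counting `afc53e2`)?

3

Walking parent pointers from afc53e2: reachable set = {4eaecf5, a3c55b7, afc53e2}.
That is 3 commits.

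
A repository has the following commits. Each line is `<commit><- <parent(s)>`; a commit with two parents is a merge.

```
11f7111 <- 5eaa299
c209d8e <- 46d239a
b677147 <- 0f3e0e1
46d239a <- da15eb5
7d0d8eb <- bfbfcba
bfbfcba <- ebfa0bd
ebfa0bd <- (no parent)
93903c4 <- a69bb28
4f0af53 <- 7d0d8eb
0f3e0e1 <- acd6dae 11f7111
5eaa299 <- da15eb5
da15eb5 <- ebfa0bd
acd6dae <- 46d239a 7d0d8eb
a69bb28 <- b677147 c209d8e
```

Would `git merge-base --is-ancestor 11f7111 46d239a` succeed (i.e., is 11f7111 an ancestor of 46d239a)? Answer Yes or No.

No

Ancestors of 46d239a: {46d239a, da15eb5, ebfa0bd}.
11f7111 is not in that set, so it is not an ancestor of 46d239a.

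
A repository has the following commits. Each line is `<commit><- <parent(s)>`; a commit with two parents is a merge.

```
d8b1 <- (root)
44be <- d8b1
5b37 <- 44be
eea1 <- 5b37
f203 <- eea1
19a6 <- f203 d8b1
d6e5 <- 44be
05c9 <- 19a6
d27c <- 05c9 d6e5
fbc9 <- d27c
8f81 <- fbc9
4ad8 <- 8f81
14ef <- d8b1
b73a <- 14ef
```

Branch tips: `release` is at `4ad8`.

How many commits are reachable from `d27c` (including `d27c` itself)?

9

Walking parent pointers from d27c: reachable set = {05c9, 19a6, 44be, 5b37, d27c, d6e5, d8b1, eea1, f203}.
That is 9 commits.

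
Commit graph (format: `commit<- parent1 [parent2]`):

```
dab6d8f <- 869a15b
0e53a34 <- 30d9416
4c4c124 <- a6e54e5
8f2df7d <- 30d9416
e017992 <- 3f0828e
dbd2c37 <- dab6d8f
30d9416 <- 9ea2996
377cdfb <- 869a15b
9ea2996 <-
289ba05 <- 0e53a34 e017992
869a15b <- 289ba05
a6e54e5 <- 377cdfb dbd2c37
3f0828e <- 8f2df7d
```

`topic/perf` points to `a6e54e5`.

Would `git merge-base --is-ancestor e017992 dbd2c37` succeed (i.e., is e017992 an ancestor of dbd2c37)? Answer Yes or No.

Yes

Ancestors of dbd2c37 (commits reachable by following parents): {0e53a34, 289ba05, 30d9416, 3f0828e, 869a15b, 8f2df7d, 9ea2996, dab6d8f, dbd2c37, e017992}.
e017992 is in that set, so it is an ancestor of dbd2c37.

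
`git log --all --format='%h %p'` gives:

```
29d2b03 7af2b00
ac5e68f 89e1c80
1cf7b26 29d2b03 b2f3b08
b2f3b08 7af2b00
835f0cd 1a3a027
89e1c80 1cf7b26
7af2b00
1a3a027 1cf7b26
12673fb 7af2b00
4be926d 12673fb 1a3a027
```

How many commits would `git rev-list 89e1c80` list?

5

Walking parent pointers from 89e1c80: reachable set = {1cf7b26, 29d2b03, 7af2b00, 89e1c80, b2f3b08}.
That is 5 commits.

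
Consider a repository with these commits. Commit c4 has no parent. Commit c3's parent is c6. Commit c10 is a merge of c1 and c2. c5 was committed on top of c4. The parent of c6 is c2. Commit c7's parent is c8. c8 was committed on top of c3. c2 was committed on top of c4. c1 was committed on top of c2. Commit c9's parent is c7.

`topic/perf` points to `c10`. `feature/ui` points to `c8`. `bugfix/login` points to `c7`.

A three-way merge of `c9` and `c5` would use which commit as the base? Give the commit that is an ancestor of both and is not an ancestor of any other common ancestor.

c4

Ancestors of c9: {c2, c3, c4, c6, c7, c8, c9}.
Ancestors of c5: {c4, c5}.
Common ancestors: {c4}.
The only common ancestor is c4, so it is the merge base.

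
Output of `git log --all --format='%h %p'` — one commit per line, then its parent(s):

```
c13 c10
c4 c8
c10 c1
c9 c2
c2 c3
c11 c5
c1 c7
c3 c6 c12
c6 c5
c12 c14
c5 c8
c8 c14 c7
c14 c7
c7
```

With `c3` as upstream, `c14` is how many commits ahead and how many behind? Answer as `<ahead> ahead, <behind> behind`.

0 ahead, 5 behind

Reachable from c14: {c14, c7}.
Reachable from c3: {c12, c14, c3, c5, c6, c7, c8}.
Only in c14's history (ahead): {} — 0.
Only in c3's history (behind): {c12, c3, c5, c6, c8} — 5.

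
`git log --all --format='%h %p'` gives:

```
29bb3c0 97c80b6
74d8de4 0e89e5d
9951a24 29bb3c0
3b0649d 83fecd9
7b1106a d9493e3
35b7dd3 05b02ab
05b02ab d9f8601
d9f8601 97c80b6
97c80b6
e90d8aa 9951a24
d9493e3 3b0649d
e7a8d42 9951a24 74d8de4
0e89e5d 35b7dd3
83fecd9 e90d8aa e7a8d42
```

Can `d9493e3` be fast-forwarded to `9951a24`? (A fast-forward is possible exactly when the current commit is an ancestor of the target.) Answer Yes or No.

No

A fast-forward from d9493e3 to 9951a24 is possible iff d9493e3 is an ancestor of 9951a24.
Ancestors of 9951a24: {29bb3c0, 97c80b6, 9951a24}.
d9493e3 is not among them, so fast-forward is not possible.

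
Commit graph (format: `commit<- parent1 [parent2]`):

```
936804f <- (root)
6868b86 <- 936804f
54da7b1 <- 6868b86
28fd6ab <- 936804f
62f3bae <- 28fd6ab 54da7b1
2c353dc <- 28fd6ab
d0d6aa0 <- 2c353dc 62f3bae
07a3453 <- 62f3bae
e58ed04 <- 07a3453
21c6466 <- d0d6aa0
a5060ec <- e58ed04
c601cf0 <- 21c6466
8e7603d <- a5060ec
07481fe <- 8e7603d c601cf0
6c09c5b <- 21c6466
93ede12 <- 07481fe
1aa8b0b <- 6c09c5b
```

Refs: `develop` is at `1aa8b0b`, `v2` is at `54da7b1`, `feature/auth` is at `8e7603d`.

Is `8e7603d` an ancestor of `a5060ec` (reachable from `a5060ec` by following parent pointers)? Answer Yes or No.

Ancestors of a5060ec: {07a3453, 28fd6ab, 54da7b1, 62f3bae, 6868b86, 936804f, a5060ec, e58ed04}.
8e7603d is not in that set, so it is not an ancestor of a5060ec.

No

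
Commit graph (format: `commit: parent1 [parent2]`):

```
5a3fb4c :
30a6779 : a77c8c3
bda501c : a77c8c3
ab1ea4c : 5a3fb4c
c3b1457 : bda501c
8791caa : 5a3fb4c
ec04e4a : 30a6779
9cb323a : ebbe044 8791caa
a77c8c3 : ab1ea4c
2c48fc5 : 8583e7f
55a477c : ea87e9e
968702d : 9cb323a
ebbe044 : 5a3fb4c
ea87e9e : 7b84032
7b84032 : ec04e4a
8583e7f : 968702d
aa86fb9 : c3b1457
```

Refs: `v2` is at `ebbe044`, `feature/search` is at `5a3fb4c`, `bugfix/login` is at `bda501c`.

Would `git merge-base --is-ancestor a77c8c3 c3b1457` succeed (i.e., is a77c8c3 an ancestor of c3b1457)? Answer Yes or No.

Yes

Ancestors of c3b1457 (commits reachable by following parents): {5a3fb4c, a77c8c3, ab1ea4c, bda501c, c3b1457}.
a77c8c3 is in that set, so it is an ancestor of c3b1457.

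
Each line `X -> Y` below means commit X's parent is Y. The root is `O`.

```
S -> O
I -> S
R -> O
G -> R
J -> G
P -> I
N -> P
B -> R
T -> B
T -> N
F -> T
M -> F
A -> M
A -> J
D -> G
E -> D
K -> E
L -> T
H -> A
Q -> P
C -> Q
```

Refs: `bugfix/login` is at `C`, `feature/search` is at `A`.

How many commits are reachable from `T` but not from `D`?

Reachable from T: {B, I, N, O, P, R, S, T}.
Reachable from D: {D, G, O, R}.
In T's history but not D's: {B, I, N, P, S, T} — 6 commits.

6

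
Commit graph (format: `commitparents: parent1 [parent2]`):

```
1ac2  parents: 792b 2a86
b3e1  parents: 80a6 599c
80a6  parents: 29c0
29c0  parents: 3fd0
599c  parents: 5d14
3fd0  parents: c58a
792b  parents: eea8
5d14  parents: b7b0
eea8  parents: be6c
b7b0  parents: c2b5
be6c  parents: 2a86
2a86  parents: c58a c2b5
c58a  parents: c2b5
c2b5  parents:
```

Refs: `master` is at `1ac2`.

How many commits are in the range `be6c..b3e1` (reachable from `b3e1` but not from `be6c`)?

Reachable from b3e1: {29c0, 3fd0, 599c, 5d14, 80a6, b3e1, b7b0, c2b5, c58a}.
Reachable from be6c: {2a86, be6c, c2b5, c58a}.
In b3e1's history but not be6c's: {29c0, 3fd0, 599c, 5d14, 80a6, b3e1, b7b0} — 7 commits.

7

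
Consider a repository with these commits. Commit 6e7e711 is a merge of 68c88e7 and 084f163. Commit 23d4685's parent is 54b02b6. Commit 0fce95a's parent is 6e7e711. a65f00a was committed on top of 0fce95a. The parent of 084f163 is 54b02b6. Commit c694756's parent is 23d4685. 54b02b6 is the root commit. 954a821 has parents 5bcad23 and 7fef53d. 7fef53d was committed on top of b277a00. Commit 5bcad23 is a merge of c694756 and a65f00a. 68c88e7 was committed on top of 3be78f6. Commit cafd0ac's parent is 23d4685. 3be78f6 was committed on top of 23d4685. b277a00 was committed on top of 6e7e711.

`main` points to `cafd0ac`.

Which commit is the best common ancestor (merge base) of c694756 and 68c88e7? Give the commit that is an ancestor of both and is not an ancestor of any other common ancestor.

Ancestors of c694756: {23d4685, 54b02b6, c694756}.
Ancestors of 68c88e7: {23d4685, 3be78f6, 54b02b6, 68c88e7}.
Common ancestors: {23d4685, 54b02b6}.
Among these, 23d4685 is not an ancestor of any other common ancestor — it is the merge base.

23d4685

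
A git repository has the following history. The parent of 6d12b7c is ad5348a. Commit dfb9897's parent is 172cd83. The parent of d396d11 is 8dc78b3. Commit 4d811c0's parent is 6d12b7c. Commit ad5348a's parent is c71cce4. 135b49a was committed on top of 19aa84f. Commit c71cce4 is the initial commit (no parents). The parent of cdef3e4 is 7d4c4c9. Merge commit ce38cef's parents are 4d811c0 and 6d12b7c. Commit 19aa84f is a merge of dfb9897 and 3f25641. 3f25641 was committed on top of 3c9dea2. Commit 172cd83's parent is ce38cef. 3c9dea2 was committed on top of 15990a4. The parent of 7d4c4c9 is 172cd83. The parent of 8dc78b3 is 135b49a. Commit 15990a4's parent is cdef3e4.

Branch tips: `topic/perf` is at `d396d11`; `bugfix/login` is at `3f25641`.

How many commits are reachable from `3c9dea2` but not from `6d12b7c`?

Reachable from 3c9dea2: {15990a4, 172cd83, 3c9dea2, 4d811c0, 6d12b7c, 7d4c4c9, ad5348a, c71cce4, cdef3e4, ce38cef}.
Reachable from 6d12b7c: {6d12b7c, ad5348a, c71cce4}.
In 3c9dea2's history but not 6d12b7c's: {15990a4, 172cd83, 3c9dea2, 4d811c0, 7d4c4c9, cdef3e4, ce38cef} — 7 commits.

7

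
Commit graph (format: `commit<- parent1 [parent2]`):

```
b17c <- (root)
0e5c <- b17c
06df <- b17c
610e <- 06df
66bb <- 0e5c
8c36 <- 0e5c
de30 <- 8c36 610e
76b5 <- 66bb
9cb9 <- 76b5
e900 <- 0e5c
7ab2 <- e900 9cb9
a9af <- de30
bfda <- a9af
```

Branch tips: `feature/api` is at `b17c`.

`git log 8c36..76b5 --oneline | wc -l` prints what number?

Reachable from 76b5: {0e5c, 66bb, 76b5, b17c}.
Reachable from 8c36: {0e5c, 8c36, b17c}.
In 76b5's history but not 8c36's: {66bb, 76b5} — 2 commits.

2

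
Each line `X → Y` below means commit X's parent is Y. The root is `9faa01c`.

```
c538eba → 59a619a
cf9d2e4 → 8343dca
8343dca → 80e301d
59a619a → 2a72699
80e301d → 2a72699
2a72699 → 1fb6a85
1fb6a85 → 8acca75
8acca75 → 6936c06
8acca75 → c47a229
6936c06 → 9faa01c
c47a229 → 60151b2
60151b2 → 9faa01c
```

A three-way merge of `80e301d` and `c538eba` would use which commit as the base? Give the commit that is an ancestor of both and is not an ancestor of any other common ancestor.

Ancestors of 80e301d: {1fb6a85, 2a72699, 60151b2, 6936c06, 80e301d, 8acca75, 9faa01c, c47a229}.
Ancestors of c538eba: {1fb6a85, 2a72699, 59a619a, 60151b2, 6936c06, 8acca75, 9faa01c, c47a229, c538eba}.
Common ancestors: {1fb6a85, 2a72699, 60151b2, 6936c06, 8acca75, 9faa01c, c47a229}.
Among these, 2a72699 is not an ancestor of any other common ancestor — it is the merge base.

2a72699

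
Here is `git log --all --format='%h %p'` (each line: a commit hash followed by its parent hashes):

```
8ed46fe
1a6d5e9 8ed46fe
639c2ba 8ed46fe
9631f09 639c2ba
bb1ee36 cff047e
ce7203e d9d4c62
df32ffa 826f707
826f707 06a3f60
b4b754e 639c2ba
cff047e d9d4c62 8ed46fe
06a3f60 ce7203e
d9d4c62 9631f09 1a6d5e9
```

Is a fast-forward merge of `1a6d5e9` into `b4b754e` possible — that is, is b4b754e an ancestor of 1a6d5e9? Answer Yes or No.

No

A fast-forward from b4b754e to 1a6d5e9 is possible iff b4b754e is an ancestor of 1a6d5e9.
Ancestors of 1a6d5e9: {1a6d5e9, 8ed46fe}.
b4b754e is not among them, so fast-forward is not possible.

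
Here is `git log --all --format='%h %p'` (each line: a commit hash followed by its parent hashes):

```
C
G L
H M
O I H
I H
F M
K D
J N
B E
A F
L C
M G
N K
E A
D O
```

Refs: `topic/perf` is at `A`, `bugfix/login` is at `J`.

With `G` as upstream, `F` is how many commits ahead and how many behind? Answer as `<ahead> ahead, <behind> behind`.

2 ahead, 0 behind

Reachable from F: {C, F, G, L, M}.
Reachable from G: {C, G, L}.
Only in F's history (ahead): {F, M} — 2.
Only in G's history (behind): {} — 0.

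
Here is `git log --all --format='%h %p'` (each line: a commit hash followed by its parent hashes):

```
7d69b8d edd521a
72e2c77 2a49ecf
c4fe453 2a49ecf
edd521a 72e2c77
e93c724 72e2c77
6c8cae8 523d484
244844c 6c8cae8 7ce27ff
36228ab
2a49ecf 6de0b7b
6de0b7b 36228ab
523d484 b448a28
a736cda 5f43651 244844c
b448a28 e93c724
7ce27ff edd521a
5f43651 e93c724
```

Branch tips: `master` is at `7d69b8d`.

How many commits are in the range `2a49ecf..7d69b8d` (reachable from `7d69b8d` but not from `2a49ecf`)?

Reachable from 7d69b8d: {2a49ecf, 36228ab, 6de0b7b, 72e2c77, 7d69b8d, edd521a}.
Reachable from 2a49ecf: {2a49ecf, 36228ab, 6de0b7b}.
In 7d69b8d's history but not 2a49ecf's: {72e2c77, 7d69b8d, edd521a} — 3 commits.

3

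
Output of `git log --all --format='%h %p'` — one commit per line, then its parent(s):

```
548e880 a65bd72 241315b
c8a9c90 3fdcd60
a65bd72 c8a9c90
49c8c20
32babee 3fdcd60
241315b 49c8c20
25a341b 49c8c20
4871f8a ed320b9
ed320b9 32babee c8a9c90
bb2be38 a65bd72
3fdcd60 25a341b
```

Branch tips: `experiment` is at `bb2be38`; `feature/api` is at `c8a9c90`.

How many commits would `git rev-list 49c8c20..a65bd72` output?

4

Reachable from a65bd72: {25a341b, 3fdcd60, 49c8c20, a65bd72, c8a9c90}.
Reachable from 49c8c20: {49c8c20}.
In a65bd72's history but not 49c8c20's: {25a341b, 3fdcd60, a65bd72, c8a9c90} — 4 commits.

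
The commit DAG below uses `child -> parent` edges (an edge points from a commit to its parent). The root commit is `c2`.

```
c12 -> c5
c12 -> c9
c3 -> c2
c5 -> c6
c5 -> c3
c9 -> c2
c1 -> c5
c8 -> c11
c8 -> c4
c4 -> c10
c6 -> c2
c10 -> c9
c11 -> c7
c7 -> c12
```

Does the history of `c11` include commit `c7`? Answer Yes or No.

Ancestors of c11 (commits reachable by following parents): {c11, c12, c2, c3, c5, c6, c7, c9}.
c7 is in that set, so it is an ancestor of c11.

Yes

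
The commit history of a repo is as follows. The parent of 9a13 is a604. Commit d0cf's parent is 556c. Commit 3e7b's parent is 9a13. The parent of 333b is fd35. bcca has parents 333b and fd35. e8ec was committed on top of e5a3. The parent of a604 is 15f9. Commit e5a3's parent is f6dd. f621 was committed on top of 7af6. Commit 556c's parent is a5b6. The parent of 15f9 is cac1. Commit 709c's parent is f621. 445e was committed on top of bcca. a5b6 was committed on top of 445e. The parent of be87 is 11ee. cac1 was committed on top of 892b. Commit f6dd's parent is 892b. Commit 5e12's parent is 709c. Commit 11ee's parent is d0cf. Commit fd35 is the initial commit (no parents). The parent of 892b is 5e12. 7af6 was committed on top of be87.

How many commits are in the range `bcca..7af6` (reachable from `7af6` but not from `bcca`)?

Reachable from 7af6: {11ee, 333b, 445e, 556c, 7af6, a5b6, bcca, be87, d0cf, fd35}.
Reachable from bcca: {333b, bcca, fd35}.
In 7af6's history but not bcca's: {11ee, 445e, 556c, 7af6, a5b6, be87, d0cf} — 7 commits.

7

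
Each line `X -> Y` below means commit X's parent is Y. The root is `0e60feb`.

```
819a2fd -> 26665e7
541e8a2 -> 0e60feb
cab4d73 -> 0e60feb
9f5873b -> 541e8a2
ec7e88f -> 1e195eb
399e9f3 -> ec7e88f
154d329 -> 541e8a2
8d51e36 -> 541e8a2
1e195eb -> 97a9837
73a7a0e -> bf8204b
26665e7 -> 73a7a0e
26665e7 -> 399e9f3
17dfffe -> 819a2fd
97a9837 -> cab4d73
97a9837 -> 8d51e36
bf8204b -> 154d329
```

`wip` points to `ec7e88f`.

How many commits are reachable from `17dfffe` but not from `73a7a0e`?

Reachable from 17dfffe: {0e60feb, 154d329, 17dfffe, 1e195eb, 26665e7, 399e9f3, 541e8a2, 73a7a0e, 819a2fd, 8d51e36, 97a9837, bf8204b, cab4d73, ec7e88f}.
Reachable from 73a7a0e: {0e60feb, 154d329, 541e8a2, 73a7a0e, bf8204b}.
In 17dfffe's history but not 73a7a0e's: {17dfffe, 1e195eb, 26665e7, 399e9f3, 819a2fd, 8d51e36, 97a9837, cab4d73, ec7e88f} — 9 commits.

9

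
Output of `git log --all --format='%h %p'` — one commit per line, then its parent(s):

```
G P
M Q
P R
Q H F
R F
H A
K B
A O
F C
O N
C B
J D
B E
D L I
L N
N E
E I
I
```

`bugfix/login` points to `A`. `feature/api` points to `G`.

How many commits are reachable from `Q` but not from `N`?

Reachable from Q: {A, B, C, E, F, H, I, N, O, Q}.
Reachable from N: {E, I, N}.
In Q's history but not N's: {A, B, C, F, H, O, Q} — 7 commits.

7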